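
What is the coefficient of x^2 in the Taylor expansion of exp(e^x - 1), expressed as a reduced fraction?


exp(e^x - 1) = sum_{k>=0} Bell_k x^k / k!, where Bell_k is the k-th Bell number.
So the coefficient of x^2 is Bell_2 / 2!.
Computing: Bell_2 = 2 and 2! = 2, giving
2/2 = 1.

1


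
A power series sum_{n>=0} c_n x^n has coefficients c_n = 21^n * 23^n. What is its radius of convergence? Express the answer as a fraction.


By the root test (Cauchy-Hadamard), the radius is R = 1 / limsup_n |c_n|^(1/n).
Here |c_n|^(1/n) = (21^n * 23^n)^(1/n) = 21 * 23 = 483 for all n.
So R = 1/483 = 1/483.

1/483


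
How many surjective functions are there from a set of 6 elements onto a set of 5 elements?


By inclusion-exclusion on which target elements are missed, the number of surjections from an n-set onto a k-set is
surj(n, k) = sum_{j=0}^{k} (-1)^j C(k, j) (k - j)^n.
Equivalently surj(n, k) = k! * S(n, k), where S(n, k) is the Stirling number of the second kind.
For n = 6, k = 5:
S(6, 5) = 15, so
surj = 5! * 15 = 120 * 15 = 1800.

1800


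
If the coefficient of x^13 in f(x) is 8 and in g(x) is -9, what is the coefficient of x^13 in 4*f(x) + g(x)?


Scalar multiplication scales coefficients: 4 * 8 = 32.
Then add the g coefficient: 32 + -9
= 23

23


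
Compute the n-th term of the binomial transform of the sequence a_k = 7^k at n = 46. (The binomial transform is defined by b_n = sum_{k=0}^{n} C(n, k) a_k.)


With a_k = 7^k, b_n = sum_{k=0}^{n} C(n, k) 7^k = (1 + 7)^n by the binomial theorem.
For n = 46: (1 + 7)^46 = 8^46 = 348449143727040986586495598010130648530944.

348449143727040986586495598010130648530944


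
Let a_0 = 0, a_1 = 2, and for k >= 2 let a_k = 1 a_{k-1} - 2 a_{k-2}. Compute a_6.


Iterating the recurrence forward:
a_0 = 0
a_1 = 2
a_2 = 1*2 - 2*0 = 2
a_3 = 1*2 - 2*2 = -2
a_4 = 1*-2 - 2*2 = -6
a_5 = 1*-6 - 2*-2 = -2
a_6 = 1*-2 - 2*-6 = 10
So a_6 = 10.

10


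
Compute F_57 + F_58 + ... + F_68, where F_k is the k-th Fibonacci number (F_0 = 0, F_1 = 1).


Use the identity sum_{k=0}^{N} F_k = F_{N+2} - 1 (which follows from F_{k+2} - F_{k+1} = F_k). Then
sum_{k=57}^{68} F_k = (F_{70} - 1) - (F_{58} - 1) = F_{70} - F_{58}.
Computing: F_{70} = 190392490709135, F_{58} = 591286729879, so
Sum = 190392490709135 - 591286729879 = 189801203979256.

189801203979256


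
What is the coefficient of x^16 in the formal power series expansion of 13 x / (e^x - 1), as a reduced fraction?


The exponential generating function for Bernoulli numbers is
x / (e^x - 1) = sum_{k>=0} B_k x^k / k!.
So the coefficient of x^16 in 13 x / (e^x - 1) is 13 B_16 / 16!.
Computing: B_16 = -3617/510, 16! = 20922789888000, giving
13 * -3617/510 / 20922789888000 = -3617/820817141760000.

-3617/820817141760000


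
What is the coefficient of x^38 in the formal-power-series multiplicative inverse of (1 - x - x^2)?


Let the inverse be f(x) = sum_{k>=0} a_k x^k. From f(x) * (1 - x - x^2) = 1 and matching coefficients:
 x^0: a_0 = 1.
 x^1: a_1 - a_0 = 0, so a_1 = 1.
 x^k (k >= 2): a_k - a_{k-1} - a_{k-2} = 0, i.e. a_k = a_{k-1} + a_{k-2}.
This is the Fibonacci-type recurrence shifted so that a_0 = a_1 = 1.
Iterating: a_0=1, a_1=1, a_2=2, a_3=3, a_4=5, a_5=8, a_6=13, a_7=21, a_8=34, a_9=55, ...
a_38 = 63245986.

63245986


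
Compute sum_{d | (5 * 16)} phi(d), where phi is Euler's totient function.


First, 5 * 16 = 80. One classical identity is sum_{d | n} phi(d) = n (each k in [1, n] has a unique gcd with n, and among the k's with gcd(k, n) = n/d there are phi(d) of them). So the sum equals 80. We also verify directly:
Divisors of 80: 1, 2, 4, 5, 8, 10, 16, 20, 40, 80.
phi values: 1, 1, 2, 4, 4, 4, 8, 8, 16, 32.
Sum = 80.

80


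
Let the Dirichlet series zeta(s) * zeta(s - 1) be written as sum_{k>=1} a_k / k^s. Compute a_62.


Convolution gives a_k = sum_{d | k} d * 1 = sum_{d | k} d = sigma(k), the sum of positive divisors of k.
For k = 62, the divisors are 1, 2, 31, 62, so
sigma(62) = 1 + 2 + 31 + 62 = 96.

96


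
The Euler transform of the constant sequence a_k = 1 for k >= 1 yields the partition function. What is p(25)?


The Euler transform converts the sequence a_k = 1 into the number of integer partitions.
Using the recurrence or dynamic programming:
p(25) = 1958

1958


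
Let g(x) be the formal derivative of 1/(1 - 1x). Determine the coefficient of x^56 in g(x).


Differentiate termwise: d/dx sum_{k>=0} 1^k x^k = sum_{k>=1} k 1^k x^(k-1) = sum_{j>=0} (j+1) 1^(j+1) x^j.
Equivalently, d/dx [1/(1 - 1x)] = 1/(1 - 1x)^2.
For j = 56: 57 * 1^57 = 57 * 1 = 57.

57


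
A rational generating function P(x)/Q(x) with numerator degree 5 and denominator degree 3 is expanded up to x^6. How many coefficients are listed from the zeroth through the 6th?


Expanding up to x^6 gives the coefficients for x^0, x^1, ..., x^6.
That is 6 + 1 = 7 coefficients in total.

7


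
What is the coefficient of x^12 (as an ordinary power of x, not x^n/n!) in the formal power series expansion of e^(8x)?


The exponential series is e^y = sum_{k>=0} y^k / k!. Substituting y = 8x gives
e^(8x) = sum_{k>=0} 8^k x^k / k!.
So the coefficient of x^n is a^n/n! with a = 8, n = 12:
8^12 / 12! = 68719476736/479001600 = 67108864/467775

67108864/467775


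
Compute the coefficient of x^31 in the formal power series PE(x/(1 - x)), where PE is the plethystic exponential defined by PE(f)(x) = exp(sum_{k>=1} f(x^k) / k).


For f(x) = x/(1 - x) we have
sum_{k>=1} f(x^k) / k = sum_{k>=1} (1/k) * x^k / (1 - x^k) = sum_{k, m >= 1} x^(k m) / k,
which after exponentiating simplifies to
PE(x/(1 - x)) = prod_{k>=1} 1 / (1 - x^k).
This is the generating function for the partition function p(n), so the coefficient of x^31 is p(31).
Computing p(31) by dynamic programming over parts 1, 2, ..., 31: p(31) = 6842.

6842


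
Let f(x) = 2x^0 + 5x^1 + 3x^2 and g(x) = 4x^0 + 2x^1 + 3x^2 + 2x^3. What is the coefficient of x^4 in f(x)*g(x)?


Cauchy product at x^4:
5*2 + 3*3
= 19

19


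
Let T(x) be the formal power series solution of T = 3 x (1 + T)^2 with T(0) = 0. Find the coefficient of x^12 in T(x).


Apply the Lagrange inversion formula: if T = 3 x * phi(T) with phi(t) = (1 + t)^2, then [x^n] T = 3^n * (1/n) [t^(n-1)] phi(t)^n = 3^n * (1/n) [t^(n-1)] (1 + t)^(2n) = 3^n * (1/n) C(2n, n-1).
Using the identity C(2n, n-1) = C(2n, n) * n / (n+1), the unscaled factor equals C(2n, n) / (n+1) = C_n, the n-th Catalan number.
For n = 12: C_12 = C(24, 12) / 13 = 2704156/13 = 208012.
With the 3^12 = 531441 factor, the coefficient is 531441 * 208012 = 110546105292.

110546105292


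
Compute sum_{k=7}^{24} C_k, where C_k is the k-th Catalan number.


C_7 through C_24: 429, 1430, 4862, 16796, 58786, 208012, 742900, 2674440, 9694845, 35357670, 129644790, 477638700, 1767263190, 6564120420, 24466267020, 91482563640, 343059613650, 1289904147324
Sum = 429 + 1430 + 4862 + 16796 + 58786 + 208012 + 742900 + 2674440 + 9694845 + 35357670 + 129644790 + 477638700 + 1767263190 + 6564120420 + 24466267020 + 91482563640 + 343059613650 + 1289904147324
= 1757900018904

1757900018904


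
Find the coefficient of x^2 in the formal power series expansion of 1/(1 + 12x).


Write 1/(1 + c x) = 1/(1 - (-c) x) and apply the geometric-series identity
1/(1 - y) = sum_{k>=0} y^k to get 1/(1 + c x) = sum_{k>=0} (-c)^k x^k.
So the coefficient of x^k is (-c)^k = (-1)^k * c^k.
Here c = 12 and k = 2:
(-12)^2 = 1 * 144 = 144

144


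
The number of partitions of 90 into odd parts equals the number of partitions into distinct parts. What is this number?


Computing partitions of 90 into odd parts (1, 3, 5, ...):
Using the generating function prod_{k>=0} 1/(1-x^(2k+1)),
the count is 189586

189586


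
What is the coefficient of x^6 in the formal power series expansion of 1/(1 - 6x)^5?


The general identity 1/(1 - c x)^r = sum_{k>=0} c^k C(k + r - 1, r - 1) x^k follows by substituting y = c x into 1/(1 - y)^r = sum_{k>=0} C(k + r - 1, r - 1) y^k.
For c = 6, r = 5, k = 6:
6^6 * C(10, 4) = 46656 * 210 = 9797760.

9797760


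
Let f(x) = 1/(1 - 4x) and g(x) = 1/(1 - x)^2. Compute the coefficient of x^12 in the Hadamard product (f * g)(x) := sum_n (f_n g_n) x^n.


f has coefficients f_k = 4^k. For g = 1/(1 - x)^2 the coefficient is g_k = C(k + 1, 1) = k + 1. The Hadamard coefficient is (f * g)_k = 4^k * (k + 1).
For k = 12: 4^12 * 13 = 16777216 * 13 = 218103808.

218103808


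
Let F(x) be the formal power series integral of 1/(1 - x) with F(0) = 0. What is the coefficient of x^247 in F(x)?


1/(1 - x) = sum_{k>=0} x^k. Integrating termwise and using F(0) = 0 gives
F(x) = sum_{k>=0} x^(k+1) / (k+1) = sum_{m>=1} x^m / m = -ln(1 - x).
So the coefficient of x^247 is 1/247 = 1/247.

1/247


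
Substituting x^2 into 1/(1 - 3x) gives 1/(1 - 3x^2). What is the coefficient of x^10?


The coefficient of x^(2m) in 1/(1 - 3x^2) is 3^m.
With n = 10 = 2*5, the coefficient is 3^5 = 243.

243


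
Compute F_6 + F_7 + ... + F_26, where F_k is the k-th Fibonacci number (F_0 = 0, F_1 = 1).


Use the identity sum_{k=0}^{N} F_k = F_{N+2} - 1 (which follows from F_{k+2} - F_{k+1} = F_k). Then
sum_{k=6}^{26} F_k = (F_{28} - 1) - (F_{7} - 1) = F_{28} - F_{7}.
Computing: F_{28} = 317811, F_{7} = 13, so
Sum = 317811 - 13 = 317798.

317798


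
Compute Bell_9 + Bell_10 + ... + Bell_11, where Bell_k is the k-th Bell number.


Recall Bell_k counts set partitions of a k-set (with Bell_0 = 1 by convention).
Bell_9 through Bell_11: 21147, 115975, 678570
Sum = 21147 + 115975 + 678570 = 815692.

815692


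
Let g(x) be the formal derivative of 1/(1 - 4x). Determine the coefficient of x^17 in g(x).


Differentiate termwise: d/dx sum_{k>=0} 4^k x^k = sum_{k>=1} k 4^k x^(k-1) = sum_{j>=0} (j+1) 4^(j+1) x^j.
Equivalently, d/dx [1/(1 - 4x)] = 4/(1 - 4x)^2.
For j = 17: 18 * 4^18 = 18 * 68719476736 = 1236950581248.

1236950581248


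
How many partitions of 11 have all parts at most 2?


Using the generating function (1-x)^(-1)(1-x^2)^(-1),
the coefficient of x^11 counts these restricted partitions.
Result = 6

6


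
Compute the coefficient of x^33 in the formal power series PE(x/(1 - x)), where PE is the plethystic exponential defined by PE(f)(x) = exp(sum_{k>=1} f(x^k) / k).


For f(x) = x/(1 - x) we have
sum_{k>=1} f(x^k) / k = sum_{k>=1} (1/k) * x^k / (1 - x^k) = sum_{k, m >= 1} x^(k m) / k,
which after exponentiating simplifies to
PE(x/(1 - x)) = prod_{k>=1} 1 / (1 - x^k).
This is the generating function for the partition function p(n), so the coefficient of x^33 is p(33).
Computing p(33) by dynamic programming over parts 1, 2, ..., 33: p(33) = 10143.

10143


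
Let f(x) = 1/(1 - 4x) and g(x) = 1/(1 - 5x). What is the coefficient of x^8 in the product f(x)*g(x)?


The coefficient of x^n in f*g is the Cauchy product: sum_{k=0}^{n} a^k * b^(n-k).
With a=4, b=5, n=8:
sum_{k=0}^{8} 4^k * 5^(8-k)
= 1690981

1690981


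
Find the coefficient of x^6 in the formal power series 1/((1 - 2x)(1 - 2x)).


By partial fractions or Cauchy convolution:
The coefficient equals sum_{k=0}^{6} 2^k * 2^(6-k).
= 448

448


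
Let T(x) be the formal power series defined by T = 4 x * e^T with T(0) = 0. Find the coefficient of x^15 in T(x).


Apply the Lagrange inversion formula: if T = 4 x * phi(T) with phi(t) = e^t, then
[x^n] T = 4^n * (1/n) [t^(n-1)] phi(t)^n = 4^n * (1/n) [t^(n-1)] e^(n t) = 4^n * (1/n) * n^(n-1) / (n-1)! = 4^n * n^(n-1) / n!.
When c = 1 this is the Cayley count of rooted labeled trees on n vertices, divided by n!.
For n = 15: 4^15 * 15^14 / 15! = 1073741824 * 29192926025390625/1307674368000 = 167961600000000000/7007.

167961600000000000/7007


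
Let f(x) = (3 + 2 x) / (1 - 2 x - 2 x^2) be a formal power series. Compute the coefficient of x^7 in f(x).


Write f(x) = sum_{k>=0} a_k x^k. Multiplying both sides by 1 - 2 x - 2 x^2 gives
(1 - 2 x - 2 x^2) sum_{k>=0} a_k x^k = 3 + 2 x.
Matching coefficients:
 x^0: a_0 = 3
 x^1: a_1 - 2 a_0 = 2  =>  a_1 = 2*3 + 2 = 8
 x^k (k >= 2): a_k = 2 a_{k-1} + 2 a_{k-2}.
Iterating: a_2 = 22, a_3 = 60, a_4 = 164, a_5 = 448, a_6 = 1224, a_7 = 3344.
So the coefficient of x^7 is 3344.

3344


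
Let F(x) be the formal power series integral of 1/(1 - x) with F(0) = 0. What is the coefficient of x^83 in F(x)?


1/(1 - x) = sum_{k>=0} x^k. Integrating termwise and using F(0) = 0 gives
F(x) = sum_{k>=0} x^(k+1) / (k+1) = sum_{m>=1} x^m / m = -ln(1 - x).
So the coefficient of x^83 is 1/83 = 1/83.

1/83


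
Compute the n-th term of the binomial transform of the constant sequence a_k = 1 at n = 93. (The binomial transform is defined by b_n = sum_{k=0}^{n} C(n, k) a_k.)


With a_k = 1 for all k, b_n = sum_{k=0}^{n} C(n, k) = 2^n by the binomial theorem.
For n = 93: 2^93 = 9903520314283042199192993792.

9903520314283042199192993792


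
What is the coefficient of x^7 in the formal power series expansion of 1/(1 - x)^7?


The expansion 1/(1 - x)^r = sum_{k>=0} C(k + r - 1, r - 1) x^k follows from the multiset / negative-binomial theorem (or from repeated differentiation of the geometric series).
For r = 7 and k = 7:
C(13, 6) = 6227020800 / (720 * 5040) = 1716.

1716


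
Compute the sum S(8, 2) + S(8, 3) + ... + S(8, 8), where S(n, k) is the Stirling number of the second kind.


By definition, S(n, k) counts partitions of an n-set into exactly k nonempty blocks.
Computing row n = 8 for k = 2..8:
S(8, k): 127, 966, 1701, 1050, 266, 28, 1
Sum = 4139.

4139


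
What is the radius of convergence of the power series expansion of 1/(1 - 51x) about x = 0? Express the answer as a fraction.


Expanding 1/(1 - 51x) = sum_{k>=0} 51^k x^k, the series converges when |51x| < 1, i.e., |x| < 1/51.
So the radius of convergence is 1/51 = 1/51.

1/51


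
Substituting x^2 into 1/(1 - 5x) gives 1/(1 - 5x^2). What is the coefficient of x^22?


The coefficient of x^(2m) in 1/(1 - 5x^2) is 5^m.
With n = 22 = 2*11, the coefficient is 5^11 = 48828125.

48828125


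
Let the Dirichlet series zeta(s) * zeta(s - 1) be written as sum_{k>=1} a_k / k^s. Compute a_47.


Convolution gives a_k = sum_{d | k} d * 1 = sum_{d | k} d = sigma(k), the sum of positive divisors of k.
For k = 47, the divisors are 1, 47, so
sigma(47) = 1 + 47 = 48.

48


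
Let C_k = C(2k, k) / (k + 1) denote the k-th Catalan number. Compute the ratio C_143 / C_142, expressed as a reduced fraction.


Using C_k = (2k)! / (k! (k+1)!), the ratio C_{k+1}/C_k simplifies to
C_{k+1}/C_k = [(2k+2)! / ((k+1)! (k+2)!)] * [k! (k+1)! / (2k)!]
 = (2k+2)(2k+1) / ((k+1)(k+2)) = 2(2k+1) / (k+2).
For k = 142: 2(2*142 + 1) / (142 + 2) = 570/144 = 95/24.

95/24


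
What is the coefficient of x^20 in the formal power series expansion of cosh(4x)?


The Maclaurin series is cosh(t) = sum_{m>=0} t^(2m) / (2m)!, so substituting t = 4x, only even powers of x are nonzero, with coefficient of x^(2m) equal to 4^(2m) / (2m)!.
For x^20 the coefficient is 4^20/20! = 1099511627776/2432902008176640000 = 4194304/9280784638125.

4194304/9280784638125


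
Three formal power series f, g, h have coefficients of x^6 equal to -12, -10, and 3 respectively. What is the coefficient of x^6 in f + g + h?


Series addition is componentwise:
-12 + -10 + 3
= -19

-19


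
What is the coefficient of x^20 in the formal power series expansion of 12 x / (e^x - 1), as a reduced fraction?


The exponential generating function for Bernoulli numbers is
x / (e^x - 1) = sum_{k>=0} B_k x^k / k!.
So the coefficient of x^20 in 12 x / (e^x - 1) is 12 B_20 / 20!.
Computing: B_20 = -174611/330, 20! = 2432902008176640000, giving
12 * -174611/330 / 2432902008176640000 = -174611/66904805224857600000.

-174611/66904805224857600000


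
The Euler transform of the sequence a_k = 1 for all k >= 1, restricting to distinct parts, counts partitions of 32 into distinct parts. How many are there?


Partitions of 32 into distinct parts can be computed via generating function.
Product (1+x)(1+x^2)(1+x^3)...
The coefficient of x^32 = 390

390


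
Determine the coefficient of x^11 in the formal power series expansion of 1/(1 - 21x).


The geometric series identity gives 1/(1 - c x) = sum_{k>=0} c^k x^k, so the coefficient of x^k is c^k.
Here c = 21 and k = 11.
Computing: 21^11 = 350277500542221

350277500542221


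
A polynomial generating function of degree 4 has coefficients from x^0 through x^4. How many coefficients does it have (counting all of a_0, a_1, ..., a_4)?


A polynomial of degree 4 takes the form a_0 + a_1 x + ... + a_4 x^4.
The number of coefficients is 4 + 1 = 5.

5


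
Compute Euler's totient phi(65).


phi(n) counts integers in [1, n] coprime to n. Using the multiplicative formula phi(n) = n * prod_{p | n} (1 - 1/p):
65 = 5 * 13, so
phi(65) = 65 * (1 - 1/5) * (1 - 1/13) = 48.

48


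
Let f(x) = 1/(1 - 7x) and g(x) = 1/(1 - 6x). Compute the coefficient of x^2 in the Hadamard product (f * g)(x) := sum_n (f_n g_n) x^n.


f has coefficients f_k = 7^k and g has coefficients g_k = 6^k, so the Hadamard product has coefficient (f*g)_k = 7^k * 6^k = 42^k.
For k = 2: 42^2 = 1764.

1764


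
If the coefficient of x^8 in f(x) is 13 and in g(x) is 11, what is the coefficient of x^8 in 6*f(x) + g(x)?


Scalar multiplication scales coefficients: 6 * 13 = 78.
Then add the g coefficient: 78 + 11
= 89

89


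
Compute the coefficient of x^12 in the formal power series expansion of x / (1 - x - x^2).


Let f(x) = sum_{k>=0} a_k x^k. Multiplying f(x) * (1 - x - x^2) = x and matching coefficients gives a_0 = 0, a_1 = 1, and a_k = a_{k-1} + a_{k-2} for k >= 2. These are the Fibonacci numbers F_k.
Iterating from F_0 = 0, F_1 = 1:
F_0=0, F_1=1, F_2=1, F_3=2, F_4=3, F_5=5, F_6=8, F_7=13, F_8=21, F_9=34, ...
F_12 = 144.

144


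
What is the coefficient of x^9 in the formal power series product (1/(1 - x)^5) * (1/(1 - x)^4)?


Combine the factors: (1/(1 - x)^5) * (1/(1 - x)^4) = 1/(1 - x)^9.
Then use 1/(1 - x)^r = sum_{k>=0} C(k + r - 1, r - 1) x^k with r = 9 and k = 9:
C(17, 8) = 24310.

24310


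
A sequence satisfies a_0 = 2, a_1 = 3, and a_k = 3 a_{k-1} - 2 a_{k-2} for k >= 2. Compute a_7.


The characteristic equation is t^2 - 3 t + 2 = 0, with roots r_1 = 2 and r_2 = 1 (so c_1 = r_1 + r_2, c_2 = -r_1 r_2 as required).
One can use the closed form a_n = A r_1^n + B r_2^n, but direct iteration is more reliable:
a_0 = 2, a_1 = 3, a_2 = 5, a_3 = 9, a_4 = 17, a_5 = 33, a_6 = 65, a_7 = 129.
So a_7 = 129.

129


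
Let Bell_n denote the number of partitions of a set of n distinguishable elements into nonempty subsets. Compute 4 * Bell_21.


Bell_21 can be computed from the Bell triangle or from Dobinski's identity Bell_n = (1/e) * sum_{k>=0} k^n / k!.
Computing Bell_21 = 474869816156751.
Then 4 * 474869816156751 = 1899479264627004.

1899479264627004


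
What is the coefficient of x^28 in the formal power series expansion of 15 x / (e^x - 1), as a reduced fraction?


The exponential generating function for Bernoulli numbers is
x / (e^x - 1) = sum_{k>=0} B_k x^k / k!.
So the coefficient of x^28 in 15 x / (e^x - 1) is 15 B_28 / 28!.
Computing: B_28 = -23749461029/870, 28! = 304888344611713860501504000000, giving
15 * -23749461029/870 / 304888344611713860501504000000 = -3392780147/2526217712497057701298176000000.

-3392780147/2526217712497057701298176000000


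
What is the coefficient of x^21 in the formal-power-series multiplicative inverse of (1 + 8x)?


The inverse is 1/(1 + 8x). Apply the geometric identity 1/(1 - y) = sum_{k>=0} y^k with y = -8x:
1/(1 + 8x) = sum_{k>=0} (-8)^k x^k.
So the coefficient of x^21 is (-8)^21 = -9223372036854775808.

-9223372036854775808


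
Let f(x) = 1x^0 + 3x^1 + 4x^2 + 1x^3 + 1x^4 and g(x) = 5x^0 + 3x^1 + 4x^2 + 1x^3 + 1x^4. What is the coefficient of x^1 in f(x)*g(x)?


Cauchy product at x^1:
1*3 + 3*5
= 18

18


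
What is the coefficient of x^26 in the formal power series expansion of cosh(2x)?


The Maclaurin series is cosh(t) = sum_{m>=0} t^(2m) / (2m)!, so substituting t = 2x, only even powers of x are nonzero, with coefficient of x^(2m) equal to 2^(2m) / (2m)!.
For x^26 the coefficient is 2^26/26! = 67108864/403291461126605635584000000 = 8/48076088562799171875.

8/48076088562799171875


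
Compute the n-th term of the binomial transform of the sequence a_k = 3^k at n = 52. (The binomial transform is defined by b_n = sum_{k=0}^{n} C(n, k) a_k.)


With a_k = 3^k, b_n = sum_{k=0}^{n} C(n, k) 3^k = (1 + 3)^n by the binomial theorem.
For n = 52: (1 + 3)^52 = 4^52 = 20282409603651670423947251286016.

20282409603651670423947251286016


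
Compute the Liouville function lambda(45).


The Liouville function is lambda(k) = (-1)^Omega(k), where Omega(k) counts the prime factors of k with multiplicity.
Factoring: 45 = 3 * 3 * 5, so Omega(45) = 3.
lambda(45) = (-1)^3 = -1.

-1


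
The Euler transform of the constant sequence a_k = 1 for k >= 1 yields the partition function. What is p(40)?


The Euler transform converts the sequence a_k = 1 into the number of integer partitions.
Using the recurrence or dynamic programming:
p(40) = 37338

37338


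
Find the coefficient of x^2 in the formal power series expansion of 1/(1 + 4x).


Write 1/(1 + c x) = 1/(1 - (-c) x) and apply the geometric-series identity
1/(1 - y) = sum_{k>=0} y^k to get 1/(1 + c x) = sum_{k>=0} (-c)^k x^k.
So the coefficient of x^k is (-c)^k = (-1)^k * c^k.
Here c = 4 and k = 2:
(-4)^2 = 1 * 16 = 16

16


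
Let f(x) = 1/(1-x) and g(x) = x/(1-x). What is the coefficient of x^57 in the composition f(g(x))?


First simplify the composition: f(g(x)) = 1/(1 - x/(1-x)) = (1-x)/((1-x) - x) = (1-x)/(1-2x).
Now extract the coefficient. Write (1-x)/(1-2x) = 1/(1-2x) - x/(1-2x).
The coefficient of x^n in 1/(1-2x) is 2^n, and in x/(1-2x) is 2^(n-1) (for n >= 1).
So the coefficient of x^57 is 2^57 - 2^56 = 144115188075855872 - 72057594037927936 = 72057594037927936.

72057594037927936


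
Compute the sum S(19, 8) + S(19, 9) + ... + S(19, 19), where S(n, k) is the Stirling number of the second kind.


By definition, S(n, k) counts partitions of an n-set into exactly k nonempty blocks.
Computing row n = 19 for k = 8..19:
S(19, k): 1709751003480, 1144614626805, 477297033785, 129413217791, 23466951300, 2892439160, 243577530, 13916778, 527136, 12597, 171, 1
Sum = 3487693306534.

3487693306534


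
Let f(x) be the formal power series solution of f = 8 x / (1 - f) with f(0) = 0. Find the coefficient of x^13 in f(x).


Apply Lagrange inversion: f = 8 x * phi(f) with phi(t) = 1/(1 - t), so
[x^n] f = 8^n * (1/n) [t^(n-1)] phi(t)^n = 8^n * (1/n) [t^(n-1)] (1 - t)^(-n) = 8^n * (1/n) C(2n - 2, n - 1) = 8^n * C_{n-1}.
For n = 13: C_12 = C(24, 12) / 13 = 2704156/13 = 208012.
With the 8^13 = 549755813888 factor, the coefficient is 549755813888 * 208012 = 114355806358470656.

114355806358470656


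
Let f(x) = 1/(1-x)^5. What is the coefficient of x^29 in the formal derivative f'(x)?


Differentiate: d/dx [ 1/(1-x)^r ] = r / (1-x)^(r+1).
Here r = 5, so f'(x) = 5 / (1-x)^6.
The expansion of 1/(1-x)^(r+1) has coefficient of x^n equal to C(n+r, r).
So the coefficient of x^29 in f'(x) is
5 * C(34, 5) = 5 * 278256 = 1391280

1391280


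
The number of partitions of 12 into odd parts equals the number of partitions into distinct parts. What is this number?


Computing partitions of 12 into odd parts (1, 3, 5, ...):
Using the generating function prod_{k>=0} 1/(1-x^(2k+1)),
the count is 15

15


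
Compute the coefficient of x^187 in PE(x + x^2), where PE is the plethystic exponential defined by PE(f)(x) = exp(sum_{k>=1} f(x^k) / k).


With f(x) = x + x^2, the exponent is sum_{k>=1} (x^k + x^(2k)) / k = -ln(1 - x) - ln(1 - x^2). Exponentiating:
PE(x + x^2) = 1 / ((1 - x)(1 - x^2)).
This is the generating function for partitions of n into parts of size 1 or 2. The number of 2's can be any j in 0..93, and the rest are 1's, so
[x^187] = floor(187/2) + 1 = 94.

94


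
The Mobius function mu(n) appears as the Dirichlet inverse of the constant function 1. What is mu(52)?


52 has a squared prime factor, so mu(52) = 0.
Factorization reveals a repeated prime.

0


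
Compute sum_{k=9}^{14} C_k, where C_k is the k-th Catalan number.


C_9 through C_14: 4862, 16796, 58786, 208012, 742900, 2674440
Sum = 4862 + 16796 + 58786 + 208012 + 742900 + 2674440
= 3705796

3705796


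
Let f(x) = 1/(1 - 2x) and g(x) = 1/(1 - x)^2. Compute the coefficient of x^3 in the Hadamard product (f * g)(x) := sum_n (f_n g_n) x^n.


f has coefficients f_k = 2^k. For g = 1/(1 - x)^2 the coefficient is g_k = C(k + 1, 1) = k + 1. The Hadamard coefficient is (f * g)_k = 2^k * (k + 1).
For k = 3: 2^3 * 4 = 8 * 4 = 32.

32


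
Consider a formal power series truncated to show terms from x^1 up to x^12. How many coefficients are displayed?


From x^1 to x^12 inclusive, the count is 12 - 1 + 1 = 12.

12


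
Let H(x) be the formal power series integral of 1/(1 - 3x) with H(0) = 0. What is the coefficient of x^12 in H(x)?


1/(1 - 3x) = sum_{k>=0} 3^k x^k. Integrating termwise with H(0) = 0:
H(x) = sum_{k>=0} 3^k x^(k+1) / (k+1) = sum_{m>=1} 3^(m-1) x^m / m.
For m = 12: 3^11/12 = 177147/12 = 59049/4.

59049/4


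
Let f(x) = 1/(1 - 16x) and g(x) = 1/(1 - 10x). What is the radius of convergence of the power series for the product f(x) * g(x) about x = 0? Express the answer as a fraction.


The radius of 1/(1 - 16x) is 1/16 (nearest singularity at x = 1/16), and the radius of 1/(1 - 10x) is 1/10.
The product f(x)*g(x) = 1/((1 - 16x)(1 - 10x)) has singularities at both 1/16 and 1/10, so its radius of convergence is the distance to the nearest one:
min(1/16, 1/10) = 1/16.

1/16


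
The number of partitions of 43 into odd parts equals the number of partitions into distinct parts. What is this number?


Computing partitions of 43 into odd parts (1, 3, 5, ...):
Using the generating function prod_{k>=0} 1/(1-x^(2k+1)),
the count is 1610

1610


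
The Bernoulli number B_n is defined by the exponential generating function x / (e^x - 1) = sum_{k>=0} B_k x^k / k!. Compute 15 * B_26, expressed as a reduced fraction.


Bernoulli numbers can also be computed recursively via B_0 = 1 and sum_{j=0}^{m} C(m+1, j) B_j = 0 for m >= 1. Odd-index Bernoulli numbers vanish for k >= 3.
Computing B_26 = 8553103/6, so 15 * B_26 = 15 * 8553103/6 = 42765515/2.

42765515/2


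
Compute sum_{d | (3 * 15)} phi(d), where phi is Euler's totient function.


First, 3 * 15 = 45. One classical identity is sum_{d | n} phi(d) = n (each k in [1, n] has a unique gcd with n, and among the k's with gcd(k, n) = n/d there are phi(d) of them). So the sum equals 45. We also verify directly:
Divisors of 45: 1, 3, 5, 9, 15, 45.
phi values: 1, 2, 4, 6, 8, 24.
Sum = 45.

45


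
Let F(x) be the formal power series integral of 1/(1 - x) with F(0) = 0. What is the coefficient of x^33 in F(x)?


1/(1 - x) = sum_{k>=0} x^k. Integrating termwise and using F(0) = 0 gives
F(x) = sum_{k>=0} x^(k+1) / (k+1) = sum_{m>=1} x^m / m = -ln(1 - x).
So the coefficient of x^33 is 1/33 = 1/33.

1/33


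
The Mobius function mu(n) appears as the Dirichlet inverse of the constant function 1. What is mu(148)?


148 has a squared prime factor, so mu(148) = 0.
Factorization reveals a repeated prime.

0


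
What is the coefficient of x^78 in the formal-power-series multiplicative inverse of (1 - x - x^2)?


Let the inverse be f(x) = sum_{k>=0} a_k x^k. From f(x) * (1 - x - x^2) = 1 and matching coefficients:
 x^0: a_0 = 1.
 x^1: a_1 - a_0 = 0, so a_1 = 1.
 x^k (k >= 2): a_k - a_{k-1} - a_{k-2} = 0, i.e. a_k = a_{k-1} + a_{k-2}.
This is the Fibonacci-type recurrence shifted so that a_0 = a_1 = 1.
Iterating: a_0=1, a_1=1, a_2=2, a_3=3, a_4=5, a_5=8, a_6=13, a_7=21, a_8=34, a_9=55, ...
a_78 = 14472334024676221.

14472334024676221


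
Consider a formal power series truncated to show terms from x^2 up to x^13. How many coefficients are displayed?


From x^2 to x^13 inclusive, the count is 13 - 2 + 1 = 12.

12


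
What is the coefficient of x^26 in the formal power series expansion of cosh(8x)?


The Maclaurin series is cosh(t) = sum_{m>=0} t^(2m) / (2m)!, so substituting t = 8x, only even powers of x are nonzero, with coefficient of x^(2m) equal to 8^(2m) / (2m)!.
For x^26 the coefficient is 8^26/26! = 302231454903657293676544/403291461126605635584000000 = 36028797018963968/48076088562799171875.

36028797018963968/48076088562799171875


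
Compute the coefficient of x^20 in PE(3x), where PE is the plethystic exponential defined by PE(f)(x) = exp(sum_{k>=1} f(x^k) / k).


With f(x) = 3x, the exponent is sum_{k>=1} 3 x^k / k = 3 * (-ln(1 - x)). Exponentiating:
PE(3x) = exp(-3 ln(1 - x)) = 1/(1 - x)^3.
By the negative binomial expansion, [x^n] 1/(1 - x)^3 = C(n + 2, 2).
For n = 20: C(22, 2) = 231.

231


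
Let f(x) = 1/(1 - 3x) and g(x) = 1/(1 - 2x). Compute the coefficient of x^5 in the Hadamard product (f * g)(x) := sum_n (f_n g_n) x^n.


f has coefficients f_k = 3^k and g has coefficients g_k = 2^k, so the Hadamard product has coefficient (f*g)_k = 3^k * 2^k = 6^k.
For k = 5: 6^5 = 7776.

7776


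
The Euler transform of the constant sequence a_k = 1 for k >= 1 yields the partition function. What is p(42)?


The Euler transform converts the sequence a_k = 1 into the number of integer partitions.
Using the recurrence or dynamic programming:
p(42) = 53174

53174


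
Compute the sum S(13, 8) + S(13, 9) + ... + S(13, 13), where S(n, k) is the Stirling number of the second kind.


By definition, S(n, k) counts partitions of an n-set into exactly k nonempty blocks.
Computing row n = 13 for k = 8..13:
S(13, k): 1899612, 359502, 39325, 2431, 78, 1
Sum = 2300949.

2300949


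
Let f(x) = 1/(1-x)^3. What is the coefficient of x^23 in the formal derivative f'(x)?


Differentiate: d/dx [ 1/(1-x)^r ] = r / (1-x)^(r+1).
Here r = 3, so f'(x) = 3 / (1-x)^4.
The expansion of 1/(1-x)^(r+1) has coefficient of x^n equal to C(n+r, r).
So the coefficient of x^23 in f'(x) is
3 * C(26, 3) = 3 * 2600 = 7800

7800


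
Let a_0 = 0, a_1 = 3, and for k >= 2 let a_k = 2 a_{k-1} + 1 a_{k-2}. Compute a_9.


Iterating the recurrence forward:
a_0 = 0
a_1 = 3
a_2 = 2*3 + 1*0 = 6
a_3 = 2*6 + 1*3 = 15
a_4 = 2*15 + 1*6 = 36
a_5 = 2*36 + 1*15 = 87
a_6 = 2*87 + 1*36 = 210
a_7 = 2*210 + 1*87 = 507
a_8 = 2*507 + 1*210 = 1224
a_9 = 2*1224 + 1*507 = 2955
So a_9 = 2955.

2955


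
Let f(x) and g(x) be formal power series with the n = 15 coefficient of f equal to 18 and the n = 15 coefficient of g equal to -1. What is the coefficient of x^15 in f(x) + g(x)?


Addition of formal power series is termwise.
The coefficient of x^15 in f + g = 18 + -1
= 17

17


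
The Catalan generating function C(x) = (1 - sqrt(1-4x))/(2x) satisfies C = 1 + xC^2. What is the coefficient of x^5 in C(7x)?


Substituting x -> 7x scales the n-th coefficient by 7^n, so [x^5] C(7x) = 7^5 * C_5.
C_5 = C(2*5, 5)/(6) = 252/6 = 42.
So 7^5 * 42 = 16807 * 42 = 705894.

705894


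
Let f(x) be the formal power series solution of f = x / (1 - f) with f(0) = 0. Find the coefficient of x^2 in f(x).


Apply Lagrange inversion: f = x * phi(f) with phi(t) = 1/(1 - t), so
[x^n] f = (1/n) [t^(n-1)] phi(t)^n = (1/n) [t^(n-1)] (1 - t)^(-n) = (1/n) C(2n - 2, n - 1) = C_{n-1}.
For n = 2: C_1 = C(2, 1) / 2 = 2/2 = 1 = 1.

1


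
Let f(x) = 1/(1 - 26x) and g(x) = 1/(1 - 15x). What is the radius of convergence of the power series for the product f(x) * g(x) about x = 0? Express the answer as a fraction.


The radius of 1/(1 - 26x) is 1/26 (nearest singularity at x = 1/26), and the radius of 1/(1 - 15x) is 1/15.
The product f(x)*g(x) = 1/((1 - 26x)(1 - 15x)) has singularities at both 1/26 and 1/15, so its radius of convergence is the distance to the nearest one:
min(1/26, 1/15) = 1/26.

1/26


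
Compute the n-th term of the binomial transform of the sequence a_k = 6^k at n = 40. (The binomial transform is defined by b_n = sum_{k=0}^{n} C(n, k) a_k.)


With a_k = 6^k, b_n = sum_{k=0}^{n} C(n, k) 6^k = (1 + 6)^n by the binomial theorem.
For n = 40: (1 + 6)^40 = 7^40 = 6366805760909027985741435139224001.

6366805760909027985741435139224001


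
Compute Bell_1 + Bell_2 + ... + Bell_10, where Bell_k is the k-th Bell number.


Recall Bell_k counts set partitions of a k-set (with Bell_0 = 1 by convention).
Bell_1 through Bell_10: 1, 2, 5, 15, 52, 203, 877, 4140, 21147, 115975
Sum = 1 + 2 + 5 + 15 + 52 + 203 + 877 + 4140 + 21147 + 115975 = 142417.

142417


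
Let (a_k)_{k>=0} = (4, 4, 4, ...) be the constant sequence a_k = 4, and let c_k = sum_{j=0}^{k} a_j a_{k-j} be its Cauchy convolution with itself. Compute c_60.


Since a_j = 4 for all j >= 0, the convolution sum becomes
c_k = sum_{j=0}^{k} 4 * 4 = 16 * (k + 1).
Equivalently, the generating function of (a_k) is 4/(1 - x) and its square is 16/(1 - x)^2 = sum_{k>=0} 16(k + 1) x^k.
For k = 60: 16 * 61 = 976.

976


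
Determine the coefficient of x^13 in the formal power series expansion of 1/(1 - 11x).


The geometric series identity gives 1/(1 - c x) = sum_{k>=0} c^k x^k, so the coefficient of x^k is c^k.
Here c = 11 and k = 13.
Computing: 11^13 = 34522712143931

34522712143931


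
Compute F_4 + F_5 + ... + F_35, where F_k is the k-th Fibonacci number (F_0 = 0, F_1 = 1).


Use the identity sum_{k=0}^{N} F_k = F_{N+2} - 1 (which follows from F_{k+2} - F_{k+1} = F_k). Then
sum_{k=4}^{35} F_k = (F_{37} - 1) - (F_{5} - 1) = F_{37} - F_{5}.
Computing: F_{37} = 24157817, F_{5} = 5, so
Sum = 24157817 - 5 = 24157812.

24157812


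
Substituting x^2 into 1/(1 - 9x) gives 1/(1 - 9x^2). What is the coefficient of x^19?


Since 1/(1 - 9x^2) only has even powers of x,
the coefficient of x^19 (odd) is 0.

0


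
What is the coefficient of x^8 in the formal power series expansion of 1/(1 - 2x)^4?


The general identity 1/(1 - c x)^r = sum_{k>=0} c^k C(k + r - 1, r - 1) x^k follows by substituting y = c x into 1/(1 - y)^r = sum_{k>=0} C(k + r - 1, r - 1) y^k.
For c = 2, r = 4, k = 8:
2^8 * C(11, 3) = 256 * 165 = 42240.

42240


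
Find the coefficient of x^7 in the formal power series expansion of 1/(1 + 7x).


Write 1/(1 + c x) = 1/(1 - (-c) x) and apply the geometric-series identity
1/(1 - y) = sum_{k>=0} y^k to get 1/(1 + c x) = sum_{k>=0} (-c)^k x^k.
So the coefficient of x^k is (-c)^k = (-1)^k * c^k.
Here c = 7 and k = 7:
(-7)^7 = -1 * 823543 = -823543

-823543


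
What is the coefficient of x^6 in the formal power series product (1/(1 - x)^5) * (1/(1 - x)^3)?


Combine the factors: (1/(1 - x)^5) * (1/(1 - x)^3) = 1/(1 - x)^8.
Then use 1/(1 - x)^r = sum_{k>=0} C(k + r - 1, r - 1) x^k with r = 8 and k = 6:
C(13, 7) = 1716.

1716


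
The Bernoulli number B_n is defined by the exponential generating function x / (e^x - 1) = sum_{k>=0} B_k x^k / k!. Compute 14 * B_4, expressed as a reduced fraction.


Bernoulli numbers can also be computed recursively via B_0 = 1 and sum_{j=0}^{m} C(m+1, j) B_j = 0 for m >= 1. Odd-index Bernoulli numbers vanish for k >= 3.
Computing B_4 = -1/30, so 14 * B_4 = 14 * -1/30 = -7/15.

-7/15


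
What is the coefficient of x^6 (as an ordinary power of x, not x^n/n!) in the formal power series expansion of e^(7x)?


The exponential series is e^y = sum_{k>=0} y^k / k!. Substituting y = 7x gives
e^(7x) = sum_{k>=0} 7^k x^k / k!.
So the coefficient of x^n is a^n/n! with a = 7, n = 6:
7^6 / 6! = 117649/720 = 117649/720

117649/720


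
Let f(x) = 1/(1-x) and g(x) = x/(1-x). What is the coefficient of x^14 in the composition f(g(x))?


First simplify the composition: f(g(x)) = 1/(1 - x/(1-x)) = (1-x)/((1-x) - x) = (1-x)/(1-2x).
Now extract the coefficient. Write (1-x)/(1-2x) = 1/(1-2x) - x/(1-2x).
The coefficient of x^n in 1/(1-2x) is 2^n, and in x/(1-2x) is 2^(n-1) (for n >= 1).
So the coefficient of x^14 is 2^14 - 2^13 = 16384 - 8192 = 8192.

8192


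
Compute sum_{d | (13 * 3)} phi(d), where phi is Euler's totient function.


First, 13 * 3 = 39. One classical identity is sum_{d | n} phi(d) = n (each k in [1, n] has a unique gcd with n, and among the k's with gcd(k, n) = n/d there are phi(d) of them). So the sum equals 39. We also verify directly:
Divisors of 39: 1, 3, 13, 39.
phi values: 1, 2, 12, 24.
Sum = 39.

39


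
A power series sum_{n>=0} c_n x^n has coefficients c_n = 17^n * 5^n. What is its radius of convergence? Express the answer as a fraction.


By the root test (Cauchy-Hadamard), the radius is R = 1 / limsup_n |c_n|^(1/n).
Here |c_n|^(1/n) = (17^n * 5^n)^(1/n) = 17 * 5 = 85 for all n.
So R = 1/85 = 1/85.

1/85


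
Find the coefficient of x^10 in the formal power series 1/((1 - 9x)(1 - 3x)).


By partial fractions or Cauchy convolution:
The coefficient equals sum_{k=0}^{10} 9^k * 3^(10-k).
= 5230147077

5230147077


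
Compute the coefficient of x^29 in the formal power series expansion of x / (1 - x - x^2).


Let f(x) = sum_{k>=0} a_k x^k. Multiplying f(x) * (1 - x - x^2) = x and matching coefficients gives a_0 = 0, a_1 = 1, and a_k = a_{k-1} + a_{k-2} for k >= 2. These are the Fibonacci numbers F_k.
Iterating from F_0 = 0, F_1 = 1:
F_0=0, F_1=1, F_2=1, F_3=2, F_4=3, F_5=5, F_6=8, F_7=13, F_8=21, F_9=34, ...
F_29 = 514229.

514229


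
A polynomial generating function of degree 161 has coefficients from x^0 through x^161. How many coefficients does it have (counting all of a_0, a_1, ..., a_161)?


A polynomial of degree 161 takes the form a_0 + a_1 x + ... + a_161 x^161.
The number of coefficients is 161 + 1 = 162.

162


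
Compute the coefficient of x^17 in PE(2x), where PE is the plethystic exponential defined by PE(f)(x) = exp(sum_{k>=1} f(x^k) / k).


With f(x) = 2x, the exponent is sum_{k>=1} 2 x^k / k = 2 * (-ln(1 - x)). Exponentiating:
PE(2x) = exp(-2 ln(1 - x)) = 1/(1 - x)^2.
By the negative binomial expansion, [x^n] 1/(1 - x)^2 = C(n + 1, 1).
For n = 17: C(18, 1) = 18.

18


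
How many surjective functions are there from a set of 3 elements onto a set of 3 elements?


By inclusion-exclusion on which target elements are missed, the number of surjections from an n-set onto a k-set is
surj(n, k) = sum_{j=0}^{k} (-1)^j C(k, j) (k - j)^n.
Equivalently surj(n, k) = k! * S(n, k), where S(n, k) is the Stirling number of the second kind.
For n = 3, k = 3:
S(3, 3) = 1, so
surj = 3! * 1 = 6 * 1 = 6.

6


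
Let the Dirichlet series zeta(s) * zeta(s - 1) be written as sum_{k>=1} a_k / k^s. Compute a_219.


Convolution gives a_k = sum_{d | k} d * 1 = sum_{d | k} d = sigma(k), the sum of positive divisors of k.
For k = 219, the divisors are 1, 3, 73, 219, so
sigma(219) = 1 + 3 + 73 + 219 = 296.

296


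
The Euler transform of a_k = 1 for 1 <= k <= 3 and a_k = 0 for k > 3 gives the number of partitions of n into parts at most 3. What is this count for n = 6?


Partitions of 6 into parts at most 3:
Using generating function (1-x)^(-1)(1-x^2)^(-1)(1-x^3)^(-1),
the coefficient of x^6 = 7

7


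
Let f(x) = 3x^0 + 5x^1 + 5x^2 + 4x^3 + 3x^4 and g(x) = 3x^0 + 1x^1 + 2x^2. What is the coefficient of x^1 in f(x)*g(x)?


Cauchy product at x^1:
3*1 + 5*3
= 18

18


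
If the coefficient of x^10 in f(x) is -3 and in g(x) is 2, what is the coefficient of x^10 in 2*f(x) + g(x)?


Scalar multiplication scales coefficients: 2 * -3 = -6.
Then add the g coefficient: -6 + 2
= -4

-4


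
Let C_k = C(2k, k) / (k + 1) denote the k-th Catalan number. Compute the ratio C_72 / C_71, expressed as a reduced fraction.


Using C_k = (2k)! / (k! (k+1)!), the ratio C_{k+1}/C_k simplifies to
C_{k+1}/C_k = [(2k+2)! / ((k+1)! (k+2)!)] * [k! (k+1)! / (2k)!]
 = (2k+2)(2k+1) / ((k+1)(k+2)) = 2(2k+1) / (k+2).
For k = 71: 2(2*71 + 1) / (71 + 2) = 286/73 = 286/73.

286/73


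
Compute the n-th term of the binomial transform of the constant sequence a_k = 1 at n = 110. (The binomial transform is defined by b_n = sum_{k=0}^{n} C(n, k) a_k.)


With a_k = 1 for all k, b_n = sum_{k=0}^{n} C(n, k) = 2^n by the binomial theorem.
For n = 110: 2^110 = 1298074214633706907132624082305024.

1298074214633706907132624082305024
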